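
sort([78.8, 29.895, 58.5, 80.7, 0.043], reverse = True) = [80.7, 78.8, 58.5, 29.895, 0.043]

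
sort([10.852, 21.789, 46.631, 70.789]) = [10.852, 21.789, 46.631, 70.789]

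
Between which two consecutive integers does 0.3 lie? 0 and 1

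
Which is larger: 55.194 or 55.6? 55.6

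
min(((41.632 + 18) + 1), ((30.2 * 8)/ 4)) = 60.4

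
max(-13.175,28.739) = 28.739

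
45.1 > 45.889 False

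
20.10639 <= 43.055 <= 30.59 False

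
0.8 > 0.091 True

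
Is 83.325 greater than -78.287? Yes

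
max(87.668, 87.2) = 87.668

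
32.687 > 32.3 True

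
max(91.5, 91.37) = 91.5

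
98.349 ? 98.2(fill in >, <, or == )>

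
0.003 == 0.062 False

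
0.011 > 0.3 False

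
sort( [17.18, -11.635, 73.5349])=[-11.635, 17.18, 73.5349]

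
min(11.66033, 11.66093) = 11.66033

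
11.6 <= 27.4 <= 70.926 True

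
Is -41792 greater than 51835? No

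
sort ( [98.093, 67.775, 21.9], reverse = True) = [98.093, 67.775, 21.9]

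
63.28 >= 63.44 False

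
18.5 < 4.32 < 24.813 False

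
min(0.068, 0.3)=0.068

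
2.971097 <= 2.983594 True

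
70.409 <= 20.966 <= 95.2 False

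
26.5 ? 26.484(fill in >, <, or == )>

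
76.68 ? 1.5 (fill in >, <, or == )>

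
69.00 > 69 False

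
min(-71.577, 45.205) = -71.577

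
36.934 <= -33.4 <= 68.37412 False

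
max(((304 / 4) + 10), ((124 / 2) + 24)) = 86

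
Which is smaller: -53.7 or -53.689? -53.7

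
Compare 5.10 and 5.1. They are equal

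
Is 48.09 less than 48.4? Yes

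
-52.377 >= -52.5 True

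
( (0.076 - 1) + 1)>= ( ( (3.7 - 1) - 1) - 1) False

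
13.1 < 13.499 True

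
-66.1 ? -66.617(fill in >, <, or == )>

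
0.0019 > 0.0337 False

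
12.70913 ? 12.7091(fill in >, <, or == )>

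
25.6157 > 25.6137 True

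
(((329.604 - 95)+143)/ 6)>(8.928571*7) True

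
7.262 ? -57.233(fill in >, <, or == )>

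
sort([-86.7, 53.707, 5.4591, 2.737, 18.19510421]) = [-86.7, 2.737, 5.4591, 18.19510421, 53.707]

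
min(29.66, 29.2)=29.2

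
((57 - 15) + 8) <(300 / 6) False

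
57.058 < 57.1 True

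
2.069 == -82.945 False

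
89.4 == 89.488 False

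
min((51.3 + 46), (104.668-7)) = 97.3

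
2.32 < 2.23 False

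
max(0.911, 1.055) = 1.055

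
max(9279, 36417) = 36417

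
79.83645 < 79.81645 False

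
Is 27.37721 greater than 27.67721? No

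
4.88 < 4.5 False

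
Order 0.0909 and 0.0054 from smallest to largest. 0.0054, 0.0909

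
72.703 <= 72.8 True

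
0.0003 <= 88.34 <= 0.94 False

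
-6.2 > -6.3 True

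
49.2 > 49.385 False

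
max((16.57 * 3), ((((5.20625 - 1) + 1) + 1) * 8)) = 49.71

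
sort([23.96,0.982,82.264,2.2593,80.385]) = [0.982,2.2593,23.96,80.385,82.264]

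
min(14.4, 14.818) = 14.4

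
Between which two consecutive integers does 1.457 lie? 1 and 2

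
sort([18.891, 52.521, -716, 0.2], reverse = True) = [52.521, 18.891, 0.2, -716]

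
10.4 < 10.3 False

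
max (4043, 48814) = 48814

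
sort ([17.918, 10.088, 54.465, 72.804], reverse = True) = [72.804, 54.465, 17.918, 10.088]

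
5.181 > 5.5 False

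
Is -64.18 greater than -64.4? Yes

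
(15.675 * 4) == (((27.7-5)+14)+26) True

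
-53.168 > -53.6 True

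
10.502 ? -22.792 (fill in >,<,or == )>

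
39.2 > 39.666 False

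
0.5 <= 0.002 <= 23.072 False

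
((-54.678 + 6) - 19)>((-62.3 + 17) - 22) False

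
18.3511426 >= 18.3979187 False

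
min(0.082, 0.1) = 0.082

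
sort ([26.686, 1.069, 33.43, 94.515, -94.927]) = [-94.927, 1.069, 26.686, 33.43, 94.515]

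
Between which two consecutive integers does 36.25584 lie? 36 and 37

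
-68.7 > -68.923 True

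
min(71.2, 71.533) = 71.2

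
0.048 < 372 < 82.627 False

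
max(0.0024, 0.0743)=0.0743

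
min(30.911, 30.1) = 30.1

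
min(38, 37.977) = 37.977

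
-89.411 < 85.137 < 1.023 False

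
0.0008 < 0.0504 True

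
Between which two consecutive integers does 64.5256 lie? 64 and 65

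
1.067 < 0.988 False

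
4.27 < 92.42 True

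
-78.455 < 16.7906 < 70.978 True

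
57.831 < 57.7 False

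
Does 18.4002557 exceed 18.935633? No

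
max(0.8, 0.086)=0.8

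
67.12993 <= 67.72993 True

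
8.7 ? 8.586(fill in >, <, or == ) >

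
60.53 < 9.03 False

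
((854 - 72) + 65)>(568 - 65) True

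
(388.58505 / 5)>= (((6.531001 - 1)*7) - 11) True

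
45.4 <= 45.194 False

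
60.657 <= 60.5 False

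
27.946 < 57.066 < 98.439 True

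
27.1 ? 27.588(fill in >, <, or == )<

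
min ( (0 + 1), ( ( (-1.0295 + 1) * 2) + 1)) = 0.941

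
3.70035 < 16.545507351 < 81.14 True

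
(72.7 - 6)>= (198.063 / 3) True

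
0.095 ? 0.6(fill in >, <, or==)<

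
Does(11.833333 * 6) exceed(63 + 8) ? No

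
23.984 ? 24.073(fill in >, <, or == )<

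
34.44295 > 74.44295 False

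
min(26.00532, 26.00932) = 26.00532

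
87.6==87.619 False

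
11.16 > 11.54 False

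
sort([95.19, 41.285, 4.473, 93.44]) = [4.473, 41.285, 93.44, 95.19]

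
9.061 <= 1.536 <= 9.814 False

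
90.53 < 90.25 False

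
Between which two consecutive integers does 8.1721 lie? 8 and 9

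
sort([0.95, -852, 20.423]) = [-852, 0.95, 20.423]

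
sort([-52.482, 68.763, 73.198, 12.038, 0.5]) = [-52.482, 0.5, 12.038, 68.763, 73.198]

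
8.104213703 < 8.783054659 True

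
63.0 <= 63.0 True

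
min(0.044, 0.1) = 0.044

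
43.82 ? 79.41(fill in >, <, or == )<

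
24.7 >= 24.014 True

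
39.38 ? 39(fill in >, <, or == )>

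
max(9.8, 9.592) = 9.8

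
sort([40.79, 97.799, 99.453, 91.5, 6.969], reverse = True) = [99.453, 97.799, 91.5, 40.79, 6.969]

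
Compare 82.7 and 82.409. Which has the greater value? 82.7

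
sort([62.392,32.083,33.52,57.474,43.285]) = [32.083,33.52,43.285,57.474,62.392]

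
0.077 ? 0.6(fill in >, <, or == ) <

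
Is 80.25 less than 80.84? Yes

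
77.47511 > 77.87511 False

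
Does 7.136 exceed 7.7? No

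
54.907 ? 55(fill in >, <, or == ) <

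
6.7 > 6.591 True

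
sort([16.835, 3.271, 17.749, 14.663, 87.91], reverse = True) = [87.91, 17.749, 16.835, 14.663, 3.271]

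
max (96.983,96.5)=96.983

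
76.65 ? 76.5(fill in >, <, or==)>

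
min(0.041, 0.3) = 0.041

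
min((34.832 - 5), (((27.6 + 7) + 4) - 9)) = 29.6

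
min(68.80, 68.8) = 68.80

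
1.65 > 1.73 False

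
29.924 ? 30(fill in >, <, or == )<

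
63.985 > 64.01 False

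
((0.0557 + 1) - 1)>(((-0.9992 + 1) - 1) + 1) True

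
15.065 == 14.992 False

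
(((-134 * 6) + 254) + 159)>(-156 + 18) False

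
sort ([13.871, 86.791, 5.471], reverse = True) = [86.791, 13.871, 5.471]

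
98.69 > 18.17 True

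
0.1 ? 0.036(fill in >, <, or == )>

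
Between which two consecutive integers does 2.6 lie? 2 and 3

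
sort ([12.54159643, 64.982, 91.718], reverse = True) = [91.718, 64.982, 12.54159643]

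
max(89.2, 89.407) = 89.407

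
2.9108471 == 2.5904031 False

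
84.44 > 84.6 False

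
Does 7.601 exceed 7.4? Yes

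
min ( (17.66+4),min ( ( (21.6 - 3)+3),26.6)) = 21.6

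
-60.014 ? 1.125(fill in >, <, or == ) <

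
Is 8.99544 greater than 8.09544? Yes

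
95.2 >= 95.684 False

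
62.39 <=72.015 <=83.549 True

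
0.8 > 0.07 True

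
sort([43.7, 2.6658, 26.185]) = [2.6658, 26.185, 43.7]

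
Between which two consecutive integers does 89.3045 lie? 89 and 90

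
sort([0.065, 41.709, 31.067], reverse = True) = [41.709, 31.067, 0.065]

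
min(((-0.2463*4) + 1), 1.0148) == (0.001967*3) False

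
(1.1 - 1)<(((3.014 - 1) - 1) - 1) False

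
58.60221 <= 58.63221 True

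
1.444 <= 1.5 True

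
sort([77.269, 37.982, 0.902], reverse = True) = [77.269, 37.982, 0.902]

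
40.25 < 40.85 True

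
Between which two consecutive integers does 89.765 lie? 89 and 90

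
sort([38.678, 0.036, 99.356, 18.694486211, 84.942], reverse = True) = [99.356, 84.942, 38.678, 18.694486211, 0.036]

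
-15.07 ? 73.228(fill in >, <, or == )<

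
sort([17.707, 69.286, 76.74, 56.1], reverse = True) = [76.74, 69.286, 56.1, 17.707]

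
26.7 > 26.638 True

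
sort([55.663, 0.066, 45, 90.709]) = [0.066, 45, 55.663, 90.709]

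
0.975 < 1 True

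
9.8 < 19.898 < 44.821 True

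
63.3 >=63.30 True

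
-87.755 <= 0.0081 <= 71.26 True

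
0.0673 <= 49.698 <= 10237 True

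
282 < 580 True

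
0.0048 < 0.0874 True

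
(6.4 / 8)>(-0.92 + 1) True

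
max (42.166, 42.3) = 42.3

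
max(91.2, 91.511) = 91.511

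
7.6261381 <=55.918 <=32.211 False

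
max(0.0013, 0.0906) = 0.0906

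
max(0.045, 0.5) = 0.5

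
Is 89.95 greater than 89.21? Yes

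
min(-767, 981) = -767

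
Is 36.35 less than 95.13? Yes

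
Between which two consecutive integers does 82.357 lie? 82 and 83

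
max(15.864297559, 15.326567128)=15.864297559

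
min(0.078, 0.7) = 0.078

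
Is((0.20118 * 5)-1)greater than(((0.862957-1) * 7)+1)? No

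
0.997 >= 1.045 False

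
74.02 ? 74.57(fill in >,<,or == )<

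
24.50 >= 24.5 True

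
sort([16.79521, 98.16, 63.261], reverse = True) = [98.16, 63.261, 16.79521]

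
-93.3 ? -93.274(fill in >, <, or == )<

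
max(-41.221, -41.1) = -41.1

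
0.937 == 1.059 False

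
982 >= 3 True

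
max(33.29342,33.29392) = 33.29392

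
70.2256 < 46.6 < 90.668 False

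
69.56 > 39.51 True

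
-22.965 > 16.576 False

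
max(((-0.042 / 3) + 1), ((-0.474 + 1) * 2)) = 1.052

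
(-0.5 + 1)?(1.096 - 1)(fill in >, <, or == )>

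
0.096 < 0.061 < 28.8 False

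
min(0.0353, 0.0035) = 0.0035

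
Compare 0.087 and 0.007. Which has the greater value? 0.087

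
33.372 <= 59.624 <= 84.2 True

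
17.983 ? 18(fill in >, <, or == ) <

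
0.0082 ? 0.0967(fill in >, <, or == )<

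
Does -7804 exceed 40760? No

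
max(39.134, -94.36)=39.134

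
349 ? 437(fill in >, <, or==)<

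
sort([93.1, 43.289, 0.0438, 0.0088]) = [0.0088, 0.0438, 43.289, 93.1]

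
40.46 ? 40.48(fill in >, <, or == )<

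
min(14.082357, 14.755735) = 14.082357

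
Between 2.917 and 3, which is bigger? 3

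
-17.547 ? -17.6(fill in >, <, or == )>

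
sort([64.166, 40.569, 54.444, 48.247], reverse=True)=[64.166, 54.444, 48.247, 40.569]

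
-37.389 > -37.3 False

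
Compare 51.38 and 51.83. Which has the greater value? 51.83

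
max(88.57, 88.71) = 88.71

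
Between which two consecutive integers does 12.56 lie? 12 and 13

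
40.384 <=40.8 True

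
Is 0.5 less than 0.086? No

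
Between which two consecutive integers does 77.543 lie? 77 and 78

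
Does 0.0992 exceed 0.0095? Yes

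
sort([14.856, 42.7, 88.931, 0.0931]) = [0.0931, 14.856, 42.7, 88.931]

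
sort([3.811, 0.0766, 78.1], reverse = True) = [78.1, 3.811, 0.0766]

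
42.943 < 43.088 True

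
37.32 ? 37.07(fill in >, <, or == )>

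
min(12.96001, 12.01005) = 12.01005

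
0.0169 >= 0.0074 True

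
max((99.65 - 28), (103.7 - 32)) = 71.7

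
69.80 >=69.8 True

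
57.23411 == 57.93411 False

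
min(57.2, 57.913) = 57.2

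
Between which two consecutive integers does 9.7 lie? 9 and 10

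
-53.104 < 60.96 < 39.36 False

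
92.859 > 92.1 True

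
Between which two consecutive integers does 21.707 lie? 21 and 22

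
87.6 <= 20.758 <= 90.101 False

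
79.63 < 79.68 True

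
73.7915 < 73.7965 True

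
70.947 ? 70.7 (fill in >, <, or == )>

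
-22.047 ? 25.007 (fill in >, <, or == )<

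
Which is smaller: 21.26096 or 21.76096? 21.26096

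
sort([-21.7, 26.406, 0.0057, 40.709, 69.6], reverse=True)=[69.6, 40.709, 26.406, 0.0057, -21.7]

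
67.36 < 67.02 False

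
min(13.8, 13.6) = 13.6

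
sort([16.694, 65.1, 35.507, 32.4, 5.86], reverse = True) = [65.1, 35.507, 32.4, 16.694, 5.86]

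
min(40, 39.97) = 39.97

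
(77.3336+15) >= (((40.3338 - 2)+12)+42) False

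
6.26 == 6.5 False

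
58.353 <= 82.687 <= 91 True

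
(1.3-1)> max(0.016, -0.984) True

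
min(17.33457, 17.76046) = 17.33457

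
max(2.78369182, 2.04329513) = 2.78369182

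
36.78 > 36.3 True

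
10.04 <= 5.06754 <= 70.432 False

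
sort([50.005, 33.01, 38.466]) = [33.01, 38.466, 50.005]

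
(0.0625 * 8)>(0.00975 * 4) True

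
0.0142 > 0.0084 True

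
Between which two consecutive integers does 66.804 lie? 66 and 67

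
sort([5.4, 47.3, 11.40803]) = [5.4, 11.40803, 47.3]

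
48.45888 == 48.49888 False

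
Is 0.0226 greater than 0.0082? Yes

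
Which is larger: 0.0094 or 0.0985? 0.0985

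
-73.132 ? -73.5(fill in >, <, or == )>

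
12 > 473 False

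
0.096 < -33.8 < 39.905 False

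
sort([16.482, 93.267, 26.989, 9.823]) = [9.823, 16.482, 26.989, 93.267]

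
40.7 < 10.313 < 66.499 False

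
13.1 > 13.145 False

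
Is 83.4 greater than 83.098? Yes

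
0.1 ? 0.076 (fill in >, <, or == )>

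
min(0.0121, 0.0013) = 0.0013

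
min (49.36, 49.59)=49.36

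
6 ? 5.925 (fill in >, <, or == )>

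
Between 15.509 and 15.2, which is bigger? 15.509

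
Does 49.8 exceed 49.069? Yes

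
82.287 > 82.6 False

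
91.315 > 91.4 False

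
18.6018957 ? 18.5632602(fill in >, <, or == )>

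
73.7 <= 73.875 True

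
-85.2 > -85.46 True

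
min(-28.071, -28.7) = -28.7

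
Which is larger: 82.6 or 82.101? 82.6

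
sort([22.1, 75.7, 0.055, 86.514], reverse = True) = [86.514, 75.7, 22.1, 0.055]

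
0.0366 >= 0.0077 True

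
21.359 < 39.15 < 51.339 True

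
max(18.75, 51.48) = 51.48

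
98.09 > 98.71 False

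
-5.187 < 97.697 True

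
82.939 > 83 False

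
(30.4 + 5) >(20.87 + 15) False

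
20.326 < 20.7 True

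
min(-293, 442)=-293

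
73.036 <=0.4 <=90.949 False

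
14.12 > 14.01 True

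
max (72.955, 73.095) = 73.095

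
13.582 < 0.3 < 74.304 False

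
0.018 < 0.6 True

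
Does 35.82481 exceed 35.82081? Yes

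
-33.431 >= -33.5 True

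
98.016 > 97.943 True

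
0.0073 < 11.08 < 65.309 True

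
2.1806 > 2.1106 True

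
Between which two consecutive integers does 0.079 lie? 0 and 1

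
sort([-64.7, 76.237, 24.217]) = [-64.7, 24.217, 76.237]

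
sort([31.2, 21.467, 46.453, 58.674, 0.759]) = [0.759, 21.467, 31.2, 46.453, 58.674]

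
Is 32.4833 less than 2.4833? No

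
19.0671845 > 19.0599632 True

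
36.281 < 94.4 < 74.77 False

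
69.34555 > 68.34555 True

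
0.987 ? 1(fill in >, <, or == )<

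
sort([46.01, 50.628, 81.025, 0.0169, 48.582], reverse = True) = [81.025, 50.628, 48.582, 46.01, 0.0169]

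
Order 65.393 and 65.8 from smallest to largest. 65.393, 65.8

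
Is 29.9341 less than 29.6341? No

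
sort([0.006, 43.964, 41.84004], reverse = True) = [43.964, 41.84004, 0.006]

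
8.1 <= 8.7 True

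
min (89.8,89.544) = 89.544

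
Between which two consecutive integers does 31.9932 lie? 31 and 32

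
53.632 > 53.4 True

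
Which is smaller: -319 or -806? -806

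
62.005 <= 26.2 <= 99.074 False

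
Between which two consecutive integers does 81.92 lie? 81 and 82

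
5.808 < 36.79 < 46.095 True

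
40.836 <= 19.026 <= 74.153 False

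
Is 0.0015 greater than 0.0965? No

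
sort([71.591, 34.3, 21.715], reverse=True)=[71.591, 34.3, 21.715]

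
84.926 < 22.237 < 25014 False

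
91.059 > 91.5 False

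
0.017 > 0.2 False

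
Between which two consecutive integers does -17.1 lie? -18 and -17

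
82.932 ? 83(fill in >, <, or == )<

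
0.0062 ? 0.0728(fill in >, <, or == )<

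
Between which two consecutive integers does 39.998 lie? 39 and 40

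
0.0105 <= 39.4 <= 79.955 True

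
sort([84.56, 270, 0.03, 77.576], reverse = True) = [270, 84.56, 77.576, 0.03]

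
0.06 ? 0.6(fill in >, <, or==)<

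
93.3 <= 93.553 True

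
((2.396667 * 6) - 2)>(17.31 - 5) True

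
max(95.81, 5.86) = 95.81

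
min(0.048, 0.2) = 0.048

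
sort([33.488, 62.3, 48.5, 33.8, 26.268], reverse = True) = [62.3, 48.5, 33.8, 33.488, 26.268]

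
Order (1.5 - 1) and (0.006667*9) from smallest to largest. (0.006667*9), (1.5 - 1)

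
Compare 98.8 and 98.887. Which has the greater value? 98.887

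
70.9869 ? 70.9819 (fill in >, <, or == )>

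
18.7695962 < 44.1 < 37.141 False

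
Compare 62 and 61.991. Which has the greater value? 62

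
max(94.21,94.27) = 94.27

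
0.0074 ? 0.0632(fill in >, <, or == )<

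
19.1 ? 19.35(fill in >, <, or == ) <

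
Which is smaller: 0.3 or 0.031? 0.031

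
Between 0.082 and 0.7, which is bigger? 0.7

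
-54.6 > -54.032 False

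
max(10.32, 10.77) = 10.77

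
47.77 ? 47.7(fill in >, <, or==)>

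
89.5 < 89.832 True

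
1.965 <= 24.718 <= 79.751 True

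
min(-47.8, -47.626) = -47.8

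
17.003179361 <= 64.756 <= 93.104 True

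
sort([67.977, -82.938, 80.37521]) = [-82.938, 67.977, 80.37521]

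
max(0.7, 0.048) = 0.7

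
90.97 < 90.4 False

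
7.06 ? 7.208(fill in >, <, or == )<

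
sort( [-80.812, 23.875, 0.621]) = [-80.812, 0.621, 23.875]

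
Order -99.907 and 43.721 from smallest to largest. -99.907, 43.721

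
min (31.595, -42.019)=-42.019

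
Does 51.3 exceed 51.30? No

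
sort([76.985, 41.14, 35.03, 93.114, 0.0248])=[0.0248, 35.03, 41.14, 76.985, 93.114]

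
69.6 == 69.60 True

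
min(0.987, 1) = 0.987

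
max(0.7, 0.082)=0.7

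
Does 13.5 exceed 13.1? Yes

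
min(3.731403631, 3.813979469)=3.731403631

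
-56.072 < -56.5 False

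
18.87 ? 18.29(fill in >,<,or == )>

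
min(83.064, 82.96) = 82.96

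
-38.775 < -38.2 True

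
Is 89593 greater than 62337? Yes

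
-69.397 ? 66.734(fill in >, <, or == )<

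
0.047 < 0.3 True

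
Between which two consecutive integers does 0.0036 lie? 0 and 1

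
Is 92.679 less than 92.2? No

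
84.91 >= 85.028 False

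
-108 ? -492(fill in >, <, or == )>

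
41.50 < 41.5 False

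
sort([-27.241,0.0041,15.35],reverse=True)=[15.35,0.0041,-27.241]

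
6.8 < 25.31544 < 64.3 True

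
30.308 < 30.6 True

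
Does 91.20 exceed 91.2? No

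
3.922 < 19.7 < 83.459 True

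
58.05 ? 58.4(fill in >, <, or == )<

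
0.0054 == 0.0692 False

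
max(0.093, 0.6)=0.6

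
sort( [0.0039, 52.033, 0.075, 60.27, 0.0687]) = [0.0039, 0.0687, 0.075, 52.033, 60.27]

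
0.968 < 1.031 True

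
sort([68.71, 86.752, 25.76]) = [25.76, 68.71, 86.752]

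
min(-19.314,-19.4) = -19.4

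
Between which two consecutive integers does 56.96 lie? 56 and 57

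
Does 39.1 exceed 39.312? No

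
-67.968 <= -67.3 True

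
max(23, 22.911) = 23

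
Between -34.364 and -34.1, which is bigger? -34.1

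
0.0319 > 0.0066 True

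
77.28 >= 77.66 False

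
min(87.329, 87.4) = 87.329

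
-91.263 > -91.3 True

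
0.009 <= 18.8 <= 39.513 True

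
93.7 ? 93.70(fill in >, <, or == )==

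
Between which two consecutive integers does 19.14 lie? 19 and 20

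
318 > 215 True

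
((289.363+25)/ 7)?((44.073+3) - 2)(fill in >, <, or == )<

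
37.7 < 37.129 False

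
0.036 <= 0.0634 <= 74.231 True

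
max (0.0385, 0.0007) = 0.0385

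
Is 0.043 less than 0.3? Yes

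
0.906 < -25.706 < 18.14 False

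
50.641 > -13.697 True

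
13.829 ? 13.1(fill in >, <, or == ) >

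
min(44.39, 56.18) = 44.39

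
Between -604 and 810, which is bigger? 810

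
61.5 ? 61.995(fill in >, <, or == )<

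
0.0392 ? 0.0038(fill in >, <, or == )>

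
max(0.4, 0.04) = 0.4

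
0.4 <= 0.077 False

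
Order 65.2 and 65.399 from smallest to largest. 65.2,65.399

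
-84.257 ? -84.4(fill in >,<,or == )>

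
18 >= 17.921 True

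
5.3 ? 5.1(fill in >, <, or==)>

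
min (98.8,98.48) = 98.48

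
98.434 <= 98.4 False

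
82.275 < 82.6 True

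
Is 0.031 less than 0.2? Yes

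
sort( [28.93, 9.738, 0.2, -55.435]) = [-55.435, 0.2, 9.738, 28.93]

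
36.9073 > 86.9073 False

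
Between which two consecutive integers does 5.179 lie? 5 and 6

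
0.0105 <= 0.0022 False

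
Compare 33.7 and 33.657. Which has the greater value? 33.7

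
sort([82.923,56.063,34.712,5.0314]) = [5.0314,34.712,56.063,82.923]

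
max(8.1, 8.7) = 8.7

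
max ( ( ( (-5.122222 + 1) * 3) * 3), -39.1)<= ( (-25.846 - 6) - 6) False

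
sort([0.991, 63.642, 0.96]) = [0.96, 0.991, 63.642]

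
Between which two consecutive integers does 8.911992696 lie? 8 and 9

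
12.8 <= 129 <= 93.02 False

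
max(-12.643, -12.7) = -12.643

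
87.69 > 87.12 True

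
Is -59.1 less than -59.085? Yes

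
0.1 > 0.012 True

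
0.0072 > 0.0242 False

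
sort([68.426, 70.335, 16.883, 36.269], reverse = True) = [70.335, 68.426, 36.269, 16.883]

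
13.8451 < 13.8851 True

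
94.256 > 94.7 False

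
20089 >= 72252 False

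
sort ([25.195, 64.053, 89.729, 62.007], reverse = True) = [89.729, 64.053, 62.007, 25.195]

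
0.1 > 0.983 False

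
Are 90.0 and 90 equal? Yes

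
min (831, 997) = 831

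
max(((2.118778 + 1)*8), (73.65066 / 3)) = 24.950224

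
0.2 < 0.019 False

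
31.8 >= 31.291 True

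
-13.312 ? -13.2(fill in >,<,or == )<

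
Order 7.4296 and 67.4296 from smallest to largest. 7.4296,67.4296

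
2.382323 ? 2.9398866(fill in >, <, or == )<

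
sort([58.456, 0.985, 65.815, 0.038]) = [0.038, 0.985, 58.456, 65.815]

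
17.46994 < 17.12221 False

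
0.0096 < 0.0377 True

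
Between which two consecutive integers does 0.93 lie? 0 and 1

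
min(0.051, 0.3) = 0.051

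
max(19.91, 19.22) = 19.91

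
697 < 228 False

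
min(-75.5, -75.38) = -75.5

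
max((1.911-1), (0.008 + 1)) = 1.008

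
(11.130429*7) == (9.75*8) False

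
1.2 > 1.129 True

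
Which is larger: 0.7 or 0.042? 0.7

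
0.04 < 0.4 True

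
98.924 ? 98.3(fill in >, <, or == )>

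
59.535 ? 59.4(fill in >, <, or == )>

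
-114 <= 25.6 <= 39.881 True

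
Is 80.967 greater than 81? No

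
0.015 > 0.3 False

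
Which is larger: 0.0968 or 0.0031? 0.0968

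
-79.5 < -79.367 True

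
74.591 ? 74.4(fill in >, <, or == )>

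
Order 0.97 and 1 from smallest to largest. 0.97, 1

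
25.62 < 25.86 True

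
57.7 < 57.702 True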